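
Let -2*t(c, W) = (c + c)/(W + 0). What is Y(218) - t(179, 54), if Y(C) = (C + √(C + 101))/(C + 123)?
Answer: 72811/18414 + √319/341 ≈ 4.0065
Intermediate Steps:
t(c, W) = -c/W (t(c, W) = -(c + c)/(2*(W + 0)) = -2*c/(2*W) = -c/W)
Y(C) = (C + √(101 + C))/(123 + C)
Y(218) - t(179, 54) = (218 + √(101 + 218))/(123 + 218) - (-1)*179/54 = (218 + √319)/341 - (-1)*179/54 = (218 + √319)/341 - 1*(-179/54) = (218/341 + √319/341) + 179/54 = 72811/18414 + √319/341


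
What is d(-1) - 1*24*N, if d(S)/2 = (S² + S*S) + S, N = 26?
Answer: -622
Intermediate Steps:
d(S) = 2*S + 4*S² (d(S) = 2*((S² + S*S) + S) = 2*((S² + S²) + S) = 2*(2*S² + S) = 2*(S + 2*S²) = 2*S + 4*S²)
d(-1) - 1*24*N = 2*(-1)*(1 + 2*(-1)) - 1*24*26 = 2*(-1)*(1 - 2) - 24*26 = 2*(-1)*(-1) - 1*624 = 2 - 624 = -622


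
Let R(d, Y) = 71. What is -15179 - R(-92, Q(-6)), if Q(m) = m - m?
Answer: -15250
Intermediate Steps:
Q(m) = 0
-15179 - R(-92, Q(-6)) = -15179 - 1*71 = -15179 - 71 = -15250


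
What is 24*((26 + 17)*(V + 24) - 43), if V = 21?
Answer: 45408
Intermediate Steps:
24*((26 + 17)*(V + 24) - 43) = 24*((26 + 17)*(21 + 24) - 43) = 24*(43*45 - 43) = 24*(1935 - 43) = 24*1892 = 45408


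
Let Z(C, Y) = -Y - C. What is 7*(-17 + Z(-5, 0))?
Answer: -84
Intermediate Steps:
Z(C, Y) = -C - Y
7*(-17 + Z(-5, 0)) = 7*(-17 + (-1*(-5) - 1*0)) = 7*(-17 + (5 + 0)) = 7*(-17 + 5) = 7*(-12) = -84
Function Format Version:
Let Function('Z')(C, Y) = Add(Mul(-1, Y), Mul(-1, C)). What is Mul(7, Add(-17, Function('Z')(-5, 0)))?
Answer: -84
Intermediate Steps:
Function('Z')(C, Y) = Add(Mul(-1, C), Mul(-1, Y))
Mul(7, Add(-17, Function('Z')(-5, 0))) = Mul(7, Add(-17, Add(Mul(-1, -5), Mul(-1, 0)))) = Mul(7, Add(-17, Add(5, 0))) = Mul(7, Add(-17, 5)) = Mul(7, -12) = -84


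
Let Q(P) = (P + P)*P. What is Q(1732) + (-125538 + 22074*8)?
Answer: 6050702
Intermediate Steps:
Q(P) = 2*P² (Q(P) = (2*P)*P = 2*P²)
Q(1732) + (-125538 + 22074*8) = 2*1732² + (-125538 + 22074*8) = 2*2999824 + (-125538 + 176592) = 5999648 + 51054 = 6050702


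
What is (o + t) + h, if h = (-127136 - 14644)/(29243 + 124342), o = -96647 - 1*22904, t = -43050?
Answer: -1664881091/10239 ≈ -1.6260e+5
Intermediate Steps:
o = -119551 (o = -96647 - 22904 = -119551)
h = -9452/10239 (h = -141780/153585 = -141780*1/153585 = -9452/10239 ≈ -0.92314)
(o + t) + h = (-119551 - 43050) - 9452/10239 = -162601 - 9452/10239 = -1664881091/10239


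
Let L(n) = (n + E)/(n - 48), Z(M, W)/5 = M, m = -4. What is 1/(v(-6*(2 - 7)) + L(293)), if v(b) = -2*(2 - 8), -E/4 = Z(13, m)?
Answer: 245/2973 ≈ 0.082408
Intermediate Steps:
Z(M, W) = 5*M
E = -260 (E = -20*13 = -4*65 = -260)
v(b) = 12 (v(b) = -2*(-6) = 12)
L(n) = (-260 + n)/(-48 + n) (L(n) = (n - 260)/(n - 48) = (-260 + n)/(-48 + n))
1/(v(-6*(2 - 7)) + L(293)) = 1/(12 + (-260 + 293)/(-48 + 293)) = 1/(12 + 33/245) = 1/(2973/245) = 245/2973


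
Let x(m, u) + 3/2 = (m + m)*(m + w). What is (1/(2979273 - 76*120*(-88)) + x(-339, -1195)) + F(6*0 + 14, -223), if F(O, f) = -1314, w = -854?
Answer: 6107951496143/7563666 ≈ 8.0754e+5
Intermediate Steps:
x(m, u) = -3/2 + 2*m*(-854 + m) (x(m, u) = -3/2 + (m + m)*(m - 854) = -3/2 + (2*m)*(-854 + m) = -3/2 + 2*m*(-854 + m))
(1/(2979273 - 76*120*(-88)) + x(-339, -1195)) + F(6*0 + 14, -223) = (1/(2979273 - 76*120*(-88)) + (-3/2 - 1708*(-339) + 2*(-339)²)) - 1314 = (1/(2979273 - 9120*(-88)) + (-3/2 + 579012 + 2*114921)) - 1314 = (1/(2979273 + 802560) + (-3/2 + 579012 + 229842)) - 1314 = (1/3781833 + 1617705/2) - 1314 = 6117890153267/7563666 - 1314 = 6107951496143/7563666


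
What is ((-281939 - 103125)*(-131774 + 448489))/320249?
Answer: -121955544760/320249 ≈ -3.8082e+5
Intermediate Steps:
((-281939 - 103125)*(-131774 + 448489))/320249 = -385064*316715*(1/320249) = -121955544760*1/320249 = -121955544760/320249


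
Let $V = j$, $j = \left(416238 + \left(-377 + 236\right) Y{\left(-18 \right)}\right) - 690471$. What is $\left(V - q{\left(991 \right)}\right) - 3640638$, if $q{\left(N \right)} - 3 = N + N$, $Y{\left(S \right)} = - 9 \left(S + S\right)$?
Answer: $-3962540$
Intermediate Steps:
$Y{\left(S \right)} = - 18 S$ ($Y{\left(S \right)} = - 9 \cdot 2 S = - 18 S$)
$q{\left(N \right)} = 3 + 2 N$ ($q{\left(N \right)} = 3 + \left(N + N\right) = 3 + 2 N$)
$j = -319917$ ($j = \left(416238 + \left(-377 + 236\right) \left(\left(-18\right) \left(-18\right)\right)\right) - 690471 = \left(416238 - 45684\right) - 690471 = 370554 - 690471 = -319917$)
$V = -319917$
$\left(V - q{\left(991 \right)}\right) - 3640638 = \left(-319917 - \left(3 + 2 \cdot 991\right)\right) - 3640638 = \left(-319917 - \left(3 + 1982\right)\right) - 3640638 = \left(-319917 - 1985\right) - 3640638 = -321902 - 3640638 = -3962540$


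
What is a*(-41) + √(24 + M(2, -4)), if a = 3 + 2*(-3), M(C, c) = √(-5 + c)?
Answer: 123 + √(24 + 3*I) ≈ 127.91 + 0.30559*I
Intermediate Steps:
a = -3 (a = 3 - 6 = -3)
a*(-41) + √(24 + M(2, -4)) = -3*(-41) + √(24 + √(-5 - 4)) = 123 + √(24 + √(-9)) = 123 + √(24 + 3*I)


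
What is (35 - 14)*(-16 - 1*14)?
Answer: -630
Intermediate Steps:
(35 - 14)*(-16 - 1*14) = 21*(-16 - 14) = 21*(-30) = -630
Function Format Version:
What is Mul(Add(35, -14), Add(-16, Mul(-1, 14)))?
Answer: -630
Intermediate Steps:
Mul(Add(35, -14), Add(-16, Mul(-1, 14))) = Mul(21, Add(-16, -14)) = Mul(21, -30) = -630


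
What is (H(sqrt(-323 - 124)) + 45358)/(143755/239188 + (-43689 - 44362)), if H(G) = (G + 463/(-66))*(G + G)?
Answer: -10635255232/21060598833 + 110744044*I*sqrt(447)/694999761489 ≈ -0.50498 + 0.0033689*I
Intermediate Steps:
H(G) = 2*G*(-463/66 + G) (H(G) = (G + 463*(-1/66))*(2*G) = (G - 463/66)*(2*G) = (-463/66 + G)*(2*G) = 2*G*(-463/66 + G))
(H(sqrt(-323 - 124)) + 45358)/(143755/239188 + (-43689 - 44362)) = (sqrt(-323 - 124)*(-463 + 66*sqrt(-323 - 124))/33 + 45358)/(143755/239188 + (-43689 - 44362)) = (sqrt(-447)*(-463 + 66*sqrt(-447))/33 + 45358)/(143755*(1/239188) - 88051) = ((I*sqrt(447))*(-463 + 66*(I*sqrt(447)))/33 + 45358)/(143755/239188 - 88051) = ((I*sqrt(447))*(-463 + 66*I*sqrt(447))/33 + 45358)/(-21060598833/239188) = (I*sqrt(447)*(-463 + 66*I*sqrt(447))/33 + 45358)*(-239188/21060598833) = (45358 + I*sqrt(447)*(-463 + 66*I*sqrt(447))/33)*(-239188/21060598833) = -10849089304/21060598833 - 239188*I*sqrt(447)*(-463 + 66*I*sqrt(447))/694999761489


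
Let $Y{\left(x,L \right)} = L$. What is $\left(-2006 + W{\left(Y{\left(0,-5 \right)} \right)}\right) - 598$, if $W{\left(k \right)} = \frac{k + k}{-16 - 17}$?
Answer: $- \frac{85922}{33} \approx -2603.7$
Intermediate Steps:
$W{\left(k \right)} = - \frac{2 k}{33}$ ($W{\left(k \right)} = \frac{2 k}{-33} = 2 k \left(- \frac{1}{33}\right) = - \frac{2 k}{33}$)
$\left(-2006 + W{\left(Y{\left(0,-5 \right)} \right)}\right) - 598 = \left(-2006 - - \frac{10}{33}\right) - 598 = \left(-2006 + \frac{10}{33}\right) - 598 = - \frac{66188}{33} - 598 = - \frac{85922}{33}$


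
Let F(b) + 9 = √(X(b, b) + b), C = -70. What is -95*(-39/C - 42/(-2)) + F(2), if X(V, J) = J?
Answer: -28769/14 ≈ -2054.9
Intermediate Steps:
F(b) = -9 + √2*√b (F(b) = -9 + √(b + b) = -9 + √(2*b) = -9 + √2*√b)
-95*(-39/C - 42/(-2)) + F(2) = -95*(-39/(-70) - 42/(-2)) + (-9 + √2*√2) = -95*(-39*(-1/70) - 42*(-½)) + (-9 + 2) = -95*(39/70 + 21) - 7 = -95*1509/70 - 7 = -28671/14 - 7 = -28769/14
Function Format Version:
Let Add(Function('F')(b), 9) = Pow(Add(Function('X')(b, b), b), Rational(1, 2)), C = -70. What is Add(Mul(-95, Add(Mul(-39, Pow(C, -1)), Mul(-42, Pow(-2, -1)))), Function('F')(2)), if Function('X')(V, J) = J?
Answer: Rational(-28769, 14) ≈ -2054.9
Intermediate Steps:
Function('F')(b) = Add(-9, Mul(Pow(2, Rational(1, 2)), Pow(b, Rational(1, 2)))) (Function('F')(b) = Add(-9, Pow(Add(b, b), Rational(1, 2))) = Add(-9, Pow(Mul(2, b), Rational(1, 2))) = Add(-9, Mul(Pow(2, Rational(1, 2)), Pow(b, Rational(1, 2)))))
Add(Mul(-95, Add(Mul(-39, Pow(C, -1)), Mul(-42, Pow(-2, -1)))), Function('F')(2)) = Add(Mul(-95, Add(Mul(-39, Pow(-70, -1)), Mul(-42, Pow(-2, -1)))), Add(-9, Mul(Pow(2, Rational(1, 2)), Pow(2, Rational(1, 2))))) = Add(Mul(-95, Add(Mul(-39, Rational(-1, 70)), Mul(-42, Rational(-1, 2)))), Add(-9, 2)) = Add(Mul(-95, Add(Rational(39, 70), 21)), -7) = Add(Mul(-95, Rational(1509, 70)), -7) = Add(Rational(-28671, 14), -7) = Rational(-28769, 14)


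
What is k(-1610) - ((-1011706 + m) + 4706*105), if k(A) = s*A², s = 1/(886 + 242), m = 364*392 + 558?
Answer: 106209085/282 ≈ 3.7663e+5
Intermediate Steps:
m = 143246 (m = 142688 + 558 = 143246)
s = 1/1128 ≈ 0.00088653
k(A) = A²/1128
k(-1610) - ((-1011706 + m) + 4706*105) = (1/1128)*(-1610)² - ((-1011706 + 143246) + 4706*105) = (1/1128)*2592100 - (-868460 + 494130) = 648025/282 - 1*(-374330) = 648025/282 + 374330 = 106209085/282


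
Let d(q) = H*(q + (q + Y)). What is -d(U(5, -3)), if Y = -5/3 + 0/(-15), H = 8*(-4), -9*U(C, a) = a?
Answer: -32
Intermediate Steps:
U(C, a) = -a/9
H = -32
Y = -5/3 (Y = -5*⅓ + 0*(-1/15) = -5/3 + 0 = -5/3 ≈ -1.6667)
d(q) = 160/3 - 64*q (d(q) = -32*(q + (q - 5/3)) = -32*(q + (-5/3 + q)) = -32*(-5/3 + 2*q) = 160/3 - 64*q)
-d(U(5, -3)) = -(160/3 - (-64)*(-3)/9) = -(160/3 - 64*⅓) = -(160/3 - 64/3) = -1*32 = -32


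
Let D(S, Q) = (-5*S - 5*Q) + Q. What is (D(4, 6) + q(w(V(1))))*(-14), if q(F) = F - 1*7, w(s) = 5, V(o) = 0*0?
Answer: 644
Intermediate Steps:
V(o) = 0
q(F) = -7 + F (q(F) = F - 7 = -7 + F)
D(S, Q) = -5*S - 4*Q (D(S, Q) = (-5*Q - 5*S) + Q = -5*S - 4*Q)
(D(4, 6) + q(w(V(1))))*(-14) = ((-5*4 - 4*6) + (-7 + 5))*(-14) = ((-20 - 24) - 2)*(-14) = (-44 - 2)*(-14) = -46*(-14) = 644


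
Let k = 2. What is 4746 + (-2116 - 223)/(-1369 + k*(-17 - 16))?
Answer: 6812849/1435 ≈ 4747.6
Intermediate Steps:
4746 + (-2116 - 223)/(-1369 + k*(-17 - 16)) = 4746 + (-2116 - 223)/(-1369 + 2*(-17 - 16)) = 4746 - 2339/(-1369 + 2*(-33)) = 4746 - 2339/(-1369 - 66) = 4746 - 2339/(-1435) = 4746 - 2339*(-1/1435) = 4746 + 2339/1435 = 6812849/1435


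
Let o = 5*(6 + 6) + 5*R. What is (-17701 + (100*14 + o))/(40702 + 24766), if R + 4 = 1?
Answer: -4064/16367 ≈ -0.24830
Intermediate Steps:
R = -3 (R = -4 + 1 = -3)
o = 45 (o = 5*(6 + 6) + 5*(-3) = 5*12 - 15 = 60 - 15 = 45)
(-17701 + (100*14 + o))/(40702 + 24766) = (-17701 + (100*14 + 45))/(40702 + 24766) = (-17701 + (1400 + 45))/65468 = (-17701 + 1445)*(1/65468) = -16256*1/65468 = -4064/16367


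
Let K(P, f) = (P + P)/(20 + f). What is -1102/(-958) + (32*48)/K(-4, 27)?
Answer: -4321945/479 ≈ -9022.8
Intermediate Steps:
K(P, f) = 2*P/(20 + f) (K(P, f) = (2*P)/(20 + f) = 2*P/(20 + f))
-1102/(-958) + (32*48)/K(-4, 27) = -1102/(-958) + (32*48)/((2*(-4)/(20 + 27))) = -1102*(-1/958) + 1536/((2*(-4)/47)) = 551/479 + 1536/((2*(-4)*(1/47))) = 551/479 + 1536/(-8/47) = 551/479 + 1536*(-47/8) = 551/479 - 9024 = -4321945/479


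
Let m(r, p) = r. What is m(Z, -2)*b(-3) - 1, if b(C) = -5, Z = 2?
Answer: -11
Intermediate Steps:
m(Z, -2)*b(-3) - 1 = 2*(-5) - 1 = -10 - 1 = -11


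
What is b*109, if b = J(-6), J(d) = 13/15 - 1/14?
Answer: 18203/210 ≈ 86.681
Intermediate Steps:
J(d) = 167/210 (J(d) = 13*(1/15) - 1*1/14 = 13/15 - 1/14 = 167/210)
b = 167/210 ≈ 0.79524
b*109 = (167/210)*109 = 18203/210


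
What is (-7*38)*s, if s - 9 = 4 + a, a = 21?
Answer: -9044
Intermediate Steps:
s = 34 (s = 9 + (4 + 21) = 9 + 25 = 34)
(-7*38)*s = -7*38*34 = -266*34 = -9044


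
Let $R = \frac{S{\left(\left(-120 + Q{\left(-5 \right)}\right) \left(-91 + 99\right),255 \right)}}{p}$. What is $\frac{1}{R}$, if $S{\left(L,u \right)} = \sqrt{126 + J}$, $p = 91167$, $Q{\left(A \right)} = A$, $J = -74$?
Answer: $\frac{91167 \sqrt{13}}{26} \approx 12643.0$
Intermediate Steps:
$S{\left(L,u \right)} = 2 \sqrt{13}$ ($S{\left(L,u \right)} = \sqrt{126 - 74} = \sqrt{52} = 2 \sqrt{13}$)
$R = \frac{2 \sqrt{13}}{91167} \approx 7.9098 \cdot 10^{-5}$
$\frac{1}{R} = \frac{1}{\frac{2}{91167} \sqrt{13}} = \frac{91167 \sqrt{13}}{26}$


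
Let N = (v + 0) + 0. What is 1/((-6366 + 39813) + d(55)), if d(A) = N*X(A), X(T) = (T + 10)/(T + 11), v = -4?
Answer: 33/1103621 ≈ 2.9902e-5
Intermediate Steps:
X(T) = (10 + T)/(11 + T)
N = -4 (N = (-4 + 0) + 0 = -4 + 0 = -4)
d(A) = -4*(10 + A)/(11 + A)
1/((-6366 + 39813) + d(55)) = 1/((-6366 + 39813) + 4*(-10 - 1*55)/(11 + 55)) = 1/(33447 + 4*(-10 - 55)/66) = 1/(33447 + 4*(1/66)*(-65)) = 1/(33447 - 130/33) = 1/(1103621/33) = 33/1103621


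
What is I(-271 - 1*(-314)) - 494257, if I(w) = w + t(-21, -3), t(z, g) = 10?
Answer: -494204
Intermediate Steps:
I(w) = 10 + w (I(w) = w + 10 = 10 + w)
I(-271 - 1*(-314)) - 494257 = (10 + (-271 - 1*(-314))) - 494257 = (10 + (-271 + 314)) - 494257 = (10 + 43) - 494257 = 53 - 494257 = -494204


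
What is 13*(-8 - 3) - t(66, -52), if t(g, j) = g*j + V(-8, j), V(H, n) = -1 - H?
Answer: 3282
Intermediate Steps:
t(g, j) = 7 + g*j (t(g, j) = g*j + (-1 - 1*(-8)) = g*j + (-1 + 8) = g*j + 7 = 7 + g*j)
13*(-8 - 3) - t(66, -52) = 13*(-8 - 3) - (7 + 66*(-52)) = 13*(-11) - (7 - 3432) = -143 - 1*(-3425) = -143 + 3425 = 3282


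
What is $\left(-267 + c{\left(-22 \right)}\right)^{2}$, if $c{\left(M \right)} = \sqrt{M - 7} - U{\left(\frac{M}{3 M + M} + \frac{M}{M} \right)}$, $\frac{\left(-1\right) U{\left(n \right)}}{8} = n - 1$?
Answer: $\left(265 - i \sqrt{29}\right)^{2} \approx 70196.0 - 2854.1 i$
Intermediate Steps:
$U{\left(n \right)} = 8 - 8 n$ ($U{\left(n \right)} = - 8 \left(n - 1\right) = - 8 \left(-1 + n\right) = 8 - 8 n$)
$c{\left(M \right)} = 2 + \sqrt{-7 + M}$ ($c{\left(M \right)} = \sqrt{M - 7} - \left(8 - 8 \left(\frac{M}{3 M + M} + \frac{M}{M}\right)\right) = \sqrt{-7 + M} - \left(8 - 8 \left(\frac{M}{4 M} + 1\right)\right) = \sqrt{-7 + M} - \left(8 - 8 \left(M \frac{1}{4 M} + 1\right)\right) = \sqrt{-7 + M} - \left(8 - 8 \left(\frac{1}{4} + 1\right)\right) = \sqrt{-7 + M} - \left(8 - 10\right) = \sqrt{-7 + M} - -2 = \sqrt{-7 + M} + 2 = 2 + \sqrt{-7 + M}$)
$\left(-267 + c{\left(-22 \right)}\right)^{2} = \left(-267 + \left(2 + \sqrt{-7 - 22}\right)\right)^{2} = \left(-267 + \left(2 + \sqrt{-29}\right)\right)^{2} = \left(-267 + \left(2 + i \sqrt{29}\right)\right)^{2} = \left(-265 + i \sqrt{29}\right)^{2}$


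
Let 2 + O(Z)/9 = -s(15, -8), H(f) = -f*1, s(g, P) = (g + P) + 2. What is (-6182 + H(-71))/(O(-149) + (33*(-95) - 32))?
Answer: 6111/3266 ≈ 1.8711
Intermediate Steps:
s(g, P) = 2 + P + g (s(g, P) = (P + g) + 2 = 2 + P + g)
H(f) = -f
O(Z) = -99 (O(Z) = -18 + 9*(-(2 - 8 + 15)) = -18 + 9*(-1*9) = -18 + 9*(-9) = -18 - 81 = -99)
(-6182 + H(-71))/(O(-149) + (33*(-95) - 32)) = (-6182 - 1*(-71))/(-99 + (33*(-95) - 32)) = (-6182 + 71)/(-99 + (-3135 - 32)) = -6111/(-99 - 3167) = -6111/(-3266) = -6111*(-1/3266) = 6111/3266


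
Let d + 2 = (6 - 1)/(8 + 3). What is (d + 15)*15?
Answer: 2220/11 ≈ 201.82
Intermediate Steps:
d = -17/11 (d = -2 + (6 - 1)/(8 + 3) = -2 + 5/11 = -17/11 ≈ -1.5455)
(d + 15)*15 = (-17/11 + 15)*15 = (148/11)*15 = 2220/11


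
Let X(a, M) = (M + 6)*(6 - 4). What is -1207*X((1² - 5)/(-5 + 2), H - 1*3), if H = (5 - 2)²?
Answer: -28968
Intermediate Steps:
H = 9 (H = 3² = 9)
X(a, M) = 12 + 2*M (X(a, M) = (6 + M)*2 = 12 + 2*M)
-1207*X((1² - 5)/(-5 + 2), H - 1*3) = -1207*(12 + 2*(9 - 1*3)) = -1207*(12 + 2*(9 - 3)) = -1207*(12 + 2*6) = -1207*(12 + 12) = -1207*24 = -28968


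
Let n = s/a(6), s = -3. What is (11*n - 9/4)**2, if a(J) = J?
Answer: 961/16 ≈ 60.063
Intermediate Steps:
n = -1/2 (n = -3/6 = -3*1/6 = -1/2 ≈ -0.50000)
(11*n - 9/4)**2 = (11*(-1/2) - 9/4)**2 = (-11/2 - 9*1/4)**2 = (-11/2 - 9/4)**2 = (-31/4)**2 = 961/16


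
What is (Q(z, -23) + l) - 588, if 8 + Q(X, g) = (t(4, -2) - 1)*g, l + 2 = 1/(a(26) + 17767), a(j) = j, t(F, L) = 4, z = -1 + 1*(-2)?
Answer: -11867930/17793 ≈ -667.00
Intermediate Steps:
z = -3 (z = -1 - 2 = -3)
l = -35585/17793 (l = -2 + 1/(26 + 17767) = -2 + 1/17793 = -35585/17793 ≈ -1.9999)
Q(X, g) = -8 + 3*g (Q(X, g) = -8 + (4 - 1)*g = -8 + 3*g)
(Q(z, -23) + l) - 588 = ((-8 + 3*(-23)) - 35585/17793) - 588 = ((-8 - 69) - 35585/17793) - 588 = (-77 - 35585/17793) - 588 = -1405646/17793 - 588 = -11867930/17793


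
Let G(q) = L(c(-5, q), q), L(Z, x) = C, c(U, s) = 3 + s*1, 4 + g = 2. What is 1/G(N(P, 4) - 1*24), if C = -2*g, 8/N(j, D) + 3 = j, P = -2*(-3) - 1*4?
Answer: ¼ ≈ 0.25000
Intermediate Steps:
P = 2 (P = 6 - 4 = 2)
g = -2 (g = -4 + 2 = -2)
c(U, s) = 3 + s
N(j, D) = 8/(-3 + j)
C = 4 (C = -2*(-2) = 4)
L(Z, x) = 4
G(q) = 4
1/G(N(P, 4) - 1*24) = 1/4 = ¼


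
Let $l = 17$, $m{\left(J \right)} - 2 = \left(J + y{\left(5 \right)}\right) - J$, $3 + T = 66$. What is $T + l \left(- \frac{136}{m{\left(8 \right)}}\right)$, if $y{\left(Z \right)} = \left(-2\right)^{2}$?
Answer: $- \frac{967}{3} \approx -322.33$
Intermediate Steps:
$T = 63$ ($T = -3 + 66 = 63$)
$y{\left(Z \right)} = 4$
$m{\left(J \right)} = 6$ ($m{\left(J \right)} = 2 + \left(\left(J + 4\right) - J\right) = 2 + \left(\left(4 + J\right) - J\right) = 2 + 4 = 6$)
$T + l \left(- \frac{136}{m{\left(8 \right)}}\right) = 63 + 17 \left(- \frac{136}{6}\right) = 63 + 17 \left(\left(-136\right) \frac{1}{6}\right) = 63 + 17 \left(- \frac{68}{3}\right) = 63 - \frac{1156}{3} = - \frac{967}{3}$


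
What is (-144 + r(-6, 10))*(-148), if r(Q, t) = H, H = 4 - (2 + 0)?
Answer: 21016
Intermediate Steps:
H = 2 (H = 4 - 1*2 = 4 - 2 = 2)
r(Q, t) = 2
(-144 + r(-6, 10))*(-148) = (-144 + 2)*(-148) = -142*(-148) = 21016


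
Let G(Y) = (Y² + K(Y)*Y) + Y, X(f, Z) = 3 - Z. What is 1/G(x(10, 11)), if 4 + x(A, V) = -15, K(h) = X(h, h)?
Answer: -1/76 ≈ -0.013158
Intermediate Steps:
K(h) = 3 - h
x(A, V) = -19 (x(A, V) = -4 - 15 = -19)
G(Y) = Y + Y² + Y*(3 - Y) (G(Y) = (Y² + (3 - Y)*Y) + Y = (Y² + Y*(3 - Y)) + Y = Y + Y² + Y*(3 - Y))
1/G(x(10, 11)) = 1/(4*(-19)) = 1/(-76) = -1/76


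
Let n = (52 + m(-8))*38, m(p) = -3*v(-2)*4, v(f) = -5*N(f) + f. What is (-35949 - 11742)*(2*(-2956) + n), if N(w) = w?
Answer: 361688544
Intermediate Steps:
v(f) = -4*f (v(f) = -5*f + f = -4*f)
m(p) = -96 (m(p) = -(-12)*(-2)*4 = -3*8*4 = -24*4 = -96)
n = -1672 (n = (52 - 96)*38 = -44*38 = -1672)
(-35949 - 11742)*(2*(-2956) + n) = (-35949 - 11742)*(2*(-2956) - 1672) = -47691*(-5912 - 1672) = -47691*(-7584) = 361688544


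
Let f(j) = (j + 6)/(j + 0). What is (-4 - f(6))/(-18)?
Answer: ⅓ ≈ 0.33333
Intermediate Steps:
f(j) = (6 + j)/j
(-4 - f(6))/(-18) = (-4 - (6 + 6)/6)/(-18) = -(-4 - 12/6)/18 = -(-4 - 1*2)/18 = -(-4 - 2)/18 = -1/18*(-6) = ⅓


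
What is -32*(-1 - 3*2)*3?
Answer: 672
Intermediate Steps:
-32*(-1 - 3*2)*3 = -32*(-1 - 6)*3 = -32*(-7)*3 = 224*3 = 672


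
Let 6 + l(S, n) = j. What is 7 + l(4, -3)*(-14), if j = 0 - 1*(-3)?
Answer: 49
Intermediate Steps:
j = 3 (j = 0 + 3 = 3)
l(S, n) = -3 (l(S, n) = -6 + 3 = -3)
7 + l(4, -3)*(-14) = 7 - 3*(-14) = 7 + 42 = 49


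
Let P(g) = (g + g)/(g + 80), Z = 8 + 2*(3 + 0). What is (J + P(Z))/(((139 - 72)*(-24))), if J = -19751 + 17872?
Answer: 29433/25192 ≈ 1.1683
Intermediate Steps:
J = -1879
Z = 14 (Z = 8 + 2*3 = 8 + 6 = 14)
P(g) = 2*g/(80 + g) (P(g) = (2*g)/(80 + g) = 2*g/(80 + g))
(J + P(Z))/(((139 - 72)*(-24))) = (-1879 + 2*14/(80 + 14))/(((139 - 72)*(-24))) = (-1879 + 2*14/94)/((67*(-24))) = (-1879 + 2*14*(1/94))/(-1608) = (-1879 + 14/47)*(-1/1608) = -88299/47*(-1/1608) = 29433/25192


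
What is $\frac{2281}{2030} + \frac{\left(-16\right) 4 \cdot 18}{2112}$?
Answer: $\frac{12911}{22330} \approx 0.57819$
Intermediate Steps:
$\frac{2281}{2030} + \frac{\left(-16\right) 4 \cdot 18}{2112} = 2281 \cdot \frac{1}{2030} + \left(-64\right) 18 \cdot \frac{1}{2112} = \frac{2281}{2030} - \frac{6}{11} = \frac{12911}{22330}$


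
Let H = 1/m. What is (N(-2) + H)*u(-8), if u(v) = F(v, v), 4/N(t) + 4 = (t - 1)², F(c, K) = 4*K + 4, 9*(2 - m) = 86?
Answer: -1589/85 ≈ -18.694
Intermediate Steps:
m = -68/9 (m = 2 - ⅑*86 = 2 - 86/9 = -68/9 ≈ -7.5556)
F(c, K) = 4 + 4*K
N(t) = 4/(-4 + (-1 + t)²) (N(t) = 4/(-4 + (t - 1)²) = 4/(-4 + (-1 + t)²))
u(v) = 4 + 4*v
H = -9/68 (H = 1/(-68/9) = -9/68 ≈ -0.13235)
(N(-2) + H)*u(-8) = (4/(-4 + (-1 - 2)²) - 9/68)*(4 + 4*(-8)) = (4/(-4 + (-3)²) - 9/68)*(4 - 32) = (4/(-4 + 9) - 9/68)*(-28) = (4/5 - 9/68)*(-28) = (4*(⅕) - 9/68)*(-28) = (⅘ - 9/68)*(-28) = (227/340)*(-28) = -1589/85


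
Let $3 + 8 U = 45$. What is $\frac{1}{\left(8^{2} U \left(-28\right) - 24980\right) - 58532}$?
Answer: $- \frac{1}{92920} \approx -1.0762 \cdot 10^{-5}$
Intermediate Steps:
$U = \frac{21}{4}$ ($U = - \frac{3}{8} + \frac{1}{8} \cdot 45 = - \frac{3}{8} + \frac{45}{8} = \frac{21}{4} \approx 5.25$)
$\frac{1}{\left(8^{2} U \left(-28\right) - 24980\right) - 58532} = \frac{1}{\left(8^{2} \cdot \frac{21}{4} \left(-28\right) - 24980\right) - 58532} = \frac{1}{\left(64 \cdot \frac{21}{4} \left(-28\right) - 24980\right) - 58532} = \frac{1}{\left(336 \left(-28\right) - 24980\right) - 58532} = \frac{1}{\left(-9408 - 24980\right) - 58532} = \frac{1}{-34388 - 58532} = \frac{1}{-92920} = - \frac{1}{92920}$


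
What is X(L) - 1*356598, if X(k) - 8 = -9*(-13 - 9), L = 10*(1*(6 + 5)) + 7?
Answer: -356392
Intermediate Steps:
L = 117 (L = 10*(1*11) + 7 = 10*11 + 7 = 110 + 7 = 117)
X(k) = 206 (X(k) = 8 - 9*(-13 - 9) = 8 - 9*(-22) = 8 + 198 = 206)
X(L) - 1*356598 = 206 - 1*356598 = 206 - 356598 = -356392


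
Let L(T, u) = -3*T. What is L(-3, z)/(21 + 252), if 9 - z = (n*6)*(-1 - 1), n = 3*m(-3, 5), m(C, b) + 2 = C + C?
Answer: 3/91 ≈ 0.032967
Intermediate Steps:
m(C, b) = -2 + 2*C (m(C, b) = -2 + (C + C) = -2 + 2*C)
n = -24 (n = 3*(-2 + 2*(-3)) = 3*(-2 - 6) = 3*(-8) = -24)
z = -279 (z = 9 - (-24*6)*(-1 - 1) = 9 - (-144)*(-2) = 9 - 1*288 = 9 - 288 = -279)
L(-3, z)/(21 + 252) = (-3*(-3))/(21 + 252) = 9/273 = (1/273)*9 = 3/91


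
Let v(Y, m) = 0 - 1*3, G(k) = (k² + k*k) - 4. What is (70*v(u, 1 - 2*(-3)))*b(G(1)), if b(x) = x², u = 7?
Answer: -840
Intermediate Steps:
G(k) = -4 + 2*k² (G(k) = (k² + k²) - 4 = 2*k² - 4 = -4 + 2*k²)
v(Y, m) = -3 (v(Y, m) = 0 - 3 = -3)
(70*v(u, 1 - 2*(-3)))*b(G(1)) = (70*(-3))*(-4 + 2*1²)² = -210*(-4 + 2*1)² = -210*(-4 + 2)² = -210*(-2)² = -210*4 = -840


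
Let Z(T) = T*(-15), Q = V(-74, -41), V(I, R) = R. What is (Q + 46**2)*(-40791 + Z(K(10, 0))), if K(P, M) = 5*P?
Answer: -86197575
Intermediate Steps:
Q = -41
Z(T) = -15*T
(Q + 46**2)*(-40791 + Z(K(10, 0))) = (-41 + 46**2)*(-40791 - 75*10) = (-41 + 2116)*(-40791 - 15*50) = 2075*(-40791 - 750) = 2075*(-41541) = -86197575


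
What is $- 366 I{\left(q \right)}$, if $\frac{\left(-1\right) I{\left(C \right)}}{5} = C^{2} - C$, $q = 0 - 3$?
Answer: $21960$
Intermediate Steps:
$q = -3$ ($q = 0 - 3 = -3$)
$I{\left(C \right)} = - 5 C^{2} + 5 C$ ($I{\left(C \right)} = - 5 \left(C^{2} - C\right) = - 5 C^{2} + 5 C$)
$- 366 I{\left(q \right)} = - 366 \cdot 5 \left(-3\right) \left(1 - -3\right) = - 366 \cdot 5 \left(-3\right) \left(1 + 3\right) = - 366 \cdot 5 \left(-3\right) 4 = \left(-366\right) \left(-60\right) = 21960$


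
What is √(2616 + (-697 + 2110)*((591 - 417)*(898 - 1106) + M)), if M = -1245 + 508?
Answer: I*√52178061 ≈ 7223.4*I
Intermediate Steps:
M = -737
√(2616 + (-697 + 2110)*((591 - 417)*(898 - 1106) + M)) = √(2616 + (-697 + 2110)*((591 - 417)*(898 - 1106) - 737)) = √(2616 + 1413*(174*(-208) - 737)) = √(2616 + 1413*(-36192 - 737)) = √(2616 + 1413*(-36929)) = √(2616 - 52180677) = √(-52178061) = I*√52178061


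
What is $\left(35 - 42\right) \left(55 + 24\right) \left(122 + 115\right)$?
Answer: $-131061$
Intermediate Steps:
$\left(35 - 42\right) \left(55 + 24\right) \left(122 + 115\right) = \left(-7\right) 79 \cdot 237 = \left(-553\right) 237 = -131061$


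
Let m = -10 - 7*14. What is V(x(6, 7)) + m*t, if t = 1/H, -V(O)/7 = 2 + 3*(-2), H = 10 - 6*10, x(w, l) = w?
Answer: 754/25 ≈ 30.160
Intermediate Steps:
H = -50 (H = 10 - 60 = -50)
V(O) = 28 (V(O) = -7*(2 + 3*(-2)) = -7*(2 - 6) = -7*(-4) = 28)
t = -1/50 (t = 1/(-50) = -1/50 ≈ -0.020000)
m = -108 (m = -10 - 98 = -108)
V(x(6, 7)) + m*t = 28 - 108*(-1/50) = 28 + 54/25 = 754/25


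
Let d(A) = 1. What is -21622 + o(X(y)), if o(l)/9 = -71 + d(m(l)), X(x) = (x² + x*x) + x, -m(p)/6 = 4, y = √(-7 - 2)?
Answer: -22252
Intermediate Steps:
y = 3*I (y = √(-9) = 3*I ≈ 3.0*I)
m(p) = -24 (m(p) = -6*4 = -24)
X(x) = x + 2*x² (X(x) = (x² + x²) + x = 2*x² + x = x + 2*x²)
o(l) = -630 (o(l) = 9*(-71 + 1) = 9*(-70) = -630)
-21622 + o(X(y)) = -21622 - 630 = -22252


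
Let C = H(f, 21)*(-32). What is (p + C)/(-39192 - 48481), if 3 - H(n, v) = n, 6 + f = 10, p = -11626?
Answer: 11594/87673 ≈ 0.13224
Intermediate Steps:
f = 4 (f = -6 + 10 = 4)
H(n, v) = 3 - n
C = 32 (C = (3 - 1*4)*(-32) = (3 - 4)*(-32) = -1*(-32) = 32)
(p + C)/(-39192 - 48481) = (-11626 + 32)/(-39192 - 48481) = -11594/(-87673) = -11594*(-1/87673) = 11594/87673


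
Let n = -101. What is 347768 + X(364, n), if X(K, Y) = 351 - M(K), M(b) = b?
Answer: 347755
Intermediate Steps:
X(K, Y) = 351 - K
347768 + X(364, n) = 347768 + (351 - 1*364) = 347768 + (351 - 364) = 347768 - 13 = 347755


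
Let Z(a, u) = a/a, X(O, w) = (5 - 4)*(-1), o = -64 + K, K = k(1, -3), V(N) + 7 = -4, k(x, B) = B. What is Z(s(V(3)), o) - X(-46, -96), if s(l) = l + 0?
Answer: 2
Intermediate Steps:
V(N) = -11 (V(N) = -7 - 4 = -11)
s(l) = l
K = -3
o = -67 (o = -64 - 3 = -67)
X(O, w) = -1 (X(O, w) = 1*(-1) = -1)
Z(a, u) = 1
Z(s(V(3)), o) - X(-46, -96) = 1 - 1*(-1) = 1 + 1 = 2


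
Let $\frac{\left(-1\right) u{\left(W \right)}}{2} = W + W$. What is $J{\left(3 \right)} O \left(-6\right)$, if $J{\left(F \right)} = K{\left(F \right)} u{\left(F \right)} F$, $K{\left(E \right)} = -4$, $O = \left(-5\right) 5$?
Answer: $21600$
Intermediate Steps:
$O = -25$
$u{\left(W \right)} = - 4 W$ ($u{\left(W \right)} = - 2 \left(W + W\right) = - 2 \cdot 2 W = - 4 W$)
$J{\left(F \right)} = 16 F^{2}$ ($J{\left(F \right)} = - 4 \left(- 4 F\right) F = 16 F F = 16 F^{2}$)
$J{\left(3 \right)} O \left(-6\right) = 16 \cdot 3^{2} \left(-25\right) \left(-6\right) = 16 \cdot 9 \left(-25\right) \left(-6\right) = 144 \left(-25\right) \left(-6\right) = \left(-3600\right) \left(-6\right) = 21600$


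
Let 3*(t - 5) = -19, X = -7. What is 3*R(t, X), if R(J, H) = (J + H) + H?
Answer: -46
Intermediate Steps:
t = -4/3 (t = 5 + (⅓)*(-19) = 5 - 19/3 = -4/3 ≈ -1.3333)
R(J, H) = J + 2*H (R(J, H) = (H + J) + H = J + 2*H)
3*R(t, X) = 3*(-4/3 + 2*(-7)) = 3*(-4/3 - 14) = 3*(-46/3) = -46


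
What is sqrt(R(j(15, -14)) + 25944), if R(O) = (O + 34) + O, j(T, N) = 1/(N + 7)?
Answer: 26*sqrt(1883)/7 ≈ 161.18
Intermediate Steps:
j(T, N) = 1/(7 + N)
R(O) = 34 + 2*O (R(O) = (34 + O) + O = 34 + 2*O)
sqrt(R(j(15, -14)) + 25944) = sqrt((34 + 2/(7 - 14)) + 25944) = sqrt((34 + 2/(-7)) + 25944) = sqrt((34 + 2*(-1/7)) + 25944) = sqrt((34 - 2/7) + 25944) = sqrt(236/7 + 25944) = sqrt(181844/7) = 26*sqrt(1883)/7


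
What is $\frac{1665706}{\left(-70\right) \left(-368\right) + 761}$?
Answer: $\frac{1665706}{26521} \approx 62.807$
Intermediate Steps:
$\frac{1665706}{\left(-70\right) \left(-368\right) + 761} = \frac{1665706}{25760 + 761} = \frac{1665706}{26521}$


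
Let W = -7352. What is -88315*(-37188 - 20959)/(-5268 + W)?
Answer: -1027050461/2524 ≈ -4.0691e+5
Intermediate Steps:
-88315*(-37188 - 20959)/(-5268 + W) = -88315*(-37188 - 20959)/(-5268 - 7352) = -88315/((-12620/(-58147))) = -88315/((-12620*(-1/58147))) = -88315/12620/58147 = -88315*58147/12620 = -1027050461/2524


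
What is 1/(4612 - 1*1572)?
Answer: 1/3040 ≈ 0.00032895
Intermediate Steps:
1/(4612 - 1*1572) = 1/(4612 - 1572) = 1/3040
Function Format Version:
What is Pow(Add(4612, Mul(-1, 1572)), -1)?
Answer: Rational(1, 3040) ≈ 0.00032895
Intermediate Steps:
Pow(Add(4612, Mul(-1, 1572)), -1) = Pow(Add(4612, -1572), -1) = Pow(3040, -1) = Rational(1, 3040)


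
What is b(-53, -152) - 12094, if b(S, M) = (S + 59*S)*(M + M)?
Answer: 954626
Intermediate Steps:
b(S, M) = 120*M*S (b(S, M) = (60*S)*(2*M) = 120*M*S)
b(-53, -152) - 12094 = 120*(-152)*(-53) - 12094 = 966720 - 12094 = 954626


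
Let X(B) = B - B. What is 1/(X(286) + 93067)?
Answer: 1/93067 ≈ 1.0745e-5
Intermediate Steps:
X(B) = 0
1/(X(286) + 93067) = 1/(0 + 93067) = 1/93067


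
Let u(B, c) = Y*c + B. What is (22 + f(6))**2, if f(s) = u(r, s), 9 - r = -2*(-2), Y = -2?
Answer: 225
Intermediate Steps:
r = 5 (r = 9 - (-2)*(-2) = 9 - 1*4 = 9 - 4 = 5)
u(B, c) = B - 2*c (u(B, c) = -2*c + B = B - 2*c)
f(s) = 5 - 2*s
(22 + f(6))**2 = (22 + (5 - 2*6))**2 = (22 + (5 - 12))**2 = (22 - 7)**2 = 15**2 = 225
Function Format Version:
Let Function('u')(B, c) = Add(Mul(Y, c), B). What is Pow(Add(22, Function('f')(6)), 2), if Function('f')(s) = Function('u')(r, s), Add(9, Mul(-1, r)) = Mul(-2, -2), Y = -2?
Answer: 225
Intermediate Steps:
r = 5 (r = Add(9, Mul(-1, Mul(-2, -2))) = Add(9, Mul(-1, 4)) = Add(9, -4) = 5)
Function('u')(B, c) = Add(B, Mul(-2, c)) (Function('u')(B, c) = Add(Mul(-2, c), B) = Add(B, Mul(-2, c)))
Function('f')(s) = Add(5, Mul(-2, s))
Pow(Add(22, Function('f')(6)), 2) = Pow(Add(22, Add(5, Mul(-2, 6))), 2) = Pow(Add(22, Add(5, -12)), 2) = Pow(Add(22, -7), 2) = Pow(15, 2) = 225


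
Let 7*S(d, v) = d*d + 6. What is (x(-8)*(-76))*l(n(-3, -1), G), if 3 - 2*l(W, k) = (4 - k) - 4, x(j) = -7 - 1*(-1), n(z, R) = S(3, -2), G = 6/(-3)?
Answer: 228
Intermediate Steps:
G = -2 (G = 6*(-⅓) = -2)
S(d, v) = 6/7 + d²/7 (S(d, v) = (d*d + 6)/7 = (d² + 6)/7 = (6 + d²)/7 = 6/7 + d²/7)
n(z, R) = 15/7 (n(z, R) = 6/7 + (⅐)*3² = 6/7 + (⅐)*9 = 6/7 + 9/7 = 15/7)
x(j) = -6 (x(j) = -7 + 1 = -6)
l(W, k) = 3/2 + k/2 (l(W, k) = 3/2 - ((4 - k) - 4)/2 = 3/2 - (-1)*k/2 = 3/2 + k/2)
(x(-8)*(-76))*l(n(-3, -1), G) = (-6*(-76))*(3/2 + (½)*(-2)) = 456*(3/2 - 1) = 456*(½) = 228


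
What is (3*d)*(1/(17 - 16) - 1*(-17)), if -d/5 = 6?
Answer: -1620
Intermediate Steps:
d = -30 (d = -5*6 = -30)
(3*d)*(1/(17 - 16) - 1*(-17)) = (3*(-30))*(1/(17 - 16) - 1*(-17)) = -90*(1/1 + 17) = -90*(1 + 17) = -90*18 = -1620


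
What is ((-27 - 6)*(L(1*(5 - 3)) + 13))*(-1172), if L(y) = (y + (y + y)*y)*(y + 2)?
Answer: 2049828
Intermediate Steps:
L(y) = (2 + y)*(y + 2*y²) (L(y) = (y + (2*y)*y)*(2 + y) = (y + 2*y²)*(2 + y) = (2 + y)*(y + 2*y²))
((-27 - 6)*(L(1*(5 - 3)) + 13))*(-1172) = ((-27 - 6)*((1*(5 - 3))*(2 + 2*(1*(5 - 3))² + 5*(1*(5 - 3))) + 13))*(-1172) = -33*((1*2)*(2 + 2*(1*2)² + 5*(1*2)) + 13)*(-1172) = -33*(2*(2 + 2*2² + 5*2) + 13)*(-1172) = -33*(2*(2 + 2*4 + 10) + 13)*(-1172) = -33*(2*(2 + 8 + 10) + 13)*(-1172) = -33*(2*20 + 13)*(-1172) = -33*(40 + 13)*(-1172) = -33*53*(-1172) = -1749*(-1172) = 2049828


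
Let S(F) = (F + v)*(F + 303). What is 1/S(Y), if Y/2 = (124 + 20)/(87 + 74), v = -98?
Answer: -25921/760109790 ≈ -3.4102e-5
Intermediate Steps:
Y = 288/161 (Y = 2*((124 + 20)/(87 + 74)) = 2*(144/161) = 288/161 ≈ 1.7888)
S(F) = (-98 + F)*(303 + F) (S(F) = (F - 98)*(F + 303) = (-98 + F)*(303 + F))
1/S(Y) = 1/(-29694 + (288/161)**2 + 205*(288/161)) = 1/(-29694 + 82944/25921 + 59040/161) = 1/(-760109790/25921) = -25921/760109790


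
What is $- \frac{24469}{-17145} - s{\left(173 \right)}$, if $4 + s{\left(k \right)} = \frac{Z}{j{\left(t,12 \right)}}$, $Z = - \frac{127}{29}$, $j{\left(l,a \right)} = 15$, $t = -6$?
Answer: $\frac{2843582}{497205} \approx 5.7191$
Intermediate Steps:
$Z = - \frac{127}{29}$ ($Z = \left(-127\right) \frac{1}{29} = - \frac{127}{29} \approx -4.3793$)
$s{\left(k \right)} = - \frac{1867}{435}$ ($s{\left(k \right)} = -4 - \frac{127}{29 \cdot 15} = -4 - \frac{127}{435} = - \frac{1867}{435}$)
$- \frac{24469}{-17145} - s{\left(173 \right)} = - \frac{24469}{-17145} - - \frac{1867}{435} = \left(-24469\right) \left(- \frac{1}{17145}\right) + \frac{1867}{435} = \frac{24469}{17145} + \frac{1867}{435} = \frac{2843582}{497205}$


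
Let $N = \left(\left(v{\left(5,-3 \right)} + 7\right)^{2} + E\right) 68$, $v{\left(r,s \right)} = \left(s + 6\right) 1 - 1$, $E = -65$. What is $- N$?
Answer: $-1088$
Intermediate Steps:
$v{\left(r,s \right)} = 5 + s$ ($v{\left(r,s \right)} = \left(6 + s\right) 1 - 1 = \left(6 + s\right) - 1 = 5 + s$)
$N = 1088$ ($N = \left(\left(\left(5 - 3\right) + 7\right)^{2} - 65\right) 68 = \left(\left(2 + 7\right)^{2} - 65\right) 68 = \left(9^{2} - 65\right) 68 = \left(81 - 65\right) 68 = 16 \cdot 68 = 1088$)
$- N = \left(-1\right) 1088 = -1088$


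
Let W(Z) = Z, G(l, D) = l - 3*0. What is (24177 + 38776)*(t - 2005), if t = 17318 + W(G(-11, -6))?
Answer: 963306806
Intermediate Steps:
G(l, D) = l (G(l, D) = l + 0 = l)
t = 17307 (t = 17318 - 11 = 17307)
(24177 + 38776)*(t - 2005) = (24177 + 38776)*(17307 - 2005) = 62953*15302 = 963306806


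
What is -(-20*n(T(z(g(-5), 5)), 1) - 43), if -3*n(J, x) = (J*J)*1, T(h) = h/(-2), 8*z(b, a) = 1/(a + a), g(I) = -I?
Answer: 165119/3840 ≈ 43.000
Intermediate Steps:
z(b, a) = 1/(16*a) (z(b, a) = 1/(8*(a + a)) = 1/(8*((2*a))) = (1/(2*a))/8 = 1/(16*a))
T(h) = -h/2 (T(h) = h*(-½) = -h/2)
n(J, x) = -J²/3 (n(J, x) = -J*J/3 = -J²/3)
-(-20*n(T(z(g(-5), 5)), 1) - 43) = -(-(-20)*(-1/(32*5))²/3 - 43) = -(-(-20)*(-½*1/80)²/3 - 43) = -(-(-20)*(-1/160)²/3 - 43) = -(-(-20)/(3*25600) - 43) = -(-20*(-1/76800) - 43) = -(1/3840 - 43) = -1*(-165119/3840) = 165119/3840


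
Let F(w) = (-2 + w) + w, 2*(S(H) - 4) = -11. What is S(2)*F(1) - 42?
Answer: -42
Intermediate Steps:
S(H) = -3/2 (S(H) = 4 + (1/2)*(-11) = 4 - 11/2 = -3/2)
F(w) = -2 + 2*w
S(2)*F(1) - 42 = -3*(-2 + 2*1)/2 - 42 = -3*(-2 + 2)/2 - 42 = -3/2*0 - 42 = 0 - 42 = -42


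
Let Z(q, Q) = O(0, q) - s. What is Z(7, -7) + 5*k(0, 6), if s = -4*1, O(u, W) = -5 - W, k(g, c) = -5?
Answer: -33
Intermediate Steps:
s = -4
Z(q, Q) = -1 - q (Z(q, Q) = (-5 - q) - 1*(-4) = (-5 - q) + 4 = -1 - q)
Z(7, -7) + 5*k(0, 6) = (-1 - 1*7) + 5*(-5) = (-1 - 7) - 25 = -8 - 25 = -33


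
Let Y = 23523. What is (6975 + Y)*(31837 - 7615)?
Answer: 738722556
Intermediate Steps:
(6975 + Y)*(31837 - 7615) = (6975 + 23523)*(31837 - 7615) = 30498*24222 = 738722556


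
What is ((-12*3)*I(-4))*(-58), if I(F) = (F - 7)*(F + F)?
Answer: 183744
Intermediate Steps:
I(F) = 2*F*(-7 + F) (I(F) = (-7 + F)*(2*F) = 2*F*(-7 + F))
((-12*3)*I(-4))*(-58) = ((-12*3)*(2*(-4)*(-7 - 4)))*(-58) = -72*(-4)*(-11)*(-58) = -36*88*(-58) = -3168*(-58) = 183744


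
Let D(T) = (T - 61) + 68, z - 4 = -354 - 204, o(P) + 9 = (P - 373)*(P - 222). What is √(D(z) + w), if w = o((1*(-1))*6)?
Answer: 4*√5366 ≈ 293.01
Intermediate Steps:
o(P) = -9 + (-373 + P)*(-222 + P) (o(P) = -9 + (P - 373)*(P - 222) = -9 + (-373 + P)*(-222 + P))
z = -554 (z = 4 + (-354 - 204) = 4 - 558 = -554)
D(T) = 7 + T (D(T) = (-61 + T) + 68 = 7 + T)
w = 86403 (w = 82797 + ((1*(-1))*6)² - 595*1*(-1)*6 = 82797 + (-1*6)² - (-595)*6 = 82797 + (-6)² - 595*(-6) = 82797 + 36 + 3570 = 86403)
√(D(z) + w) = √((7 - 554) + 86403) = √(-547 + 86403) = √85856 = 4*√5366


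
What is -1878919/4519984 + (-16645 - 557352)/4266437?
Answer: -1515820971093/2754889568144 ≈ -0.55023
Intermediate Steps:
-1878919/4519984 + (-16645 - 557352)/4266437 = -1878919*1/4519984 - 573997*1/4266437 = -268417/645712 - 573997/4266437 = -1515820971093/2754889568144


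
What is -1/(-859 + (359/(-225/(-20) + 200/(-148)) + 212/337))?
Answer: 493705/405876531 ≈ 0.0012164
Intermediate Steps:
-1/(-859 + (359/(-225/(-20) + 200/(-148)) + 212/337)) = -1/(-859 + (359/(-225*(-1/20) + 200*(-1/148)) + 212*(1/337))) = -1/(-859 + (359/(45/4 - 50/37) + 212/337)) = -1/(-859 + (359/(1465/148) + 212/337)) = -1/(-859 + (359*(148/1465) + 212/337)) = -1/(-859 + (53132/1465 + 212/337)) = -1/(-859 + 18216064/493705) = -1/(-405876531/493705) = -1*(-493705/405876531) = 493705/405876531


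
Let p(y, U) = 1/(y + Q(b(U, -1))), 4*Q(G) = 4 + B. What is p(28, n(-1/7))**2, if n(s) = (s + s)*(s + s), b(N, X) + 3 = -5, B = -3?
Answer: 16/12769 ≈ 0.0012530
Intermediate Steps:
b(N, X) = -8 (b(N, X) = -3 - 5 = -8)
Q(G) = 1/4 (Q(G) = (4 - 3)/4 = (1/4)*1 = 1/4)
n(s) = 4*s**2 (n(s) = (2*s)*(2*s) = 4*s**2)
p(y, U) = 1/(1/4 + y) (p(y, U) = 1/(y + 1/4) = 1/(1/4 + y))
p(28, n(-1/7))**2 = (4/(1 + 4*28))**2 = (4/(1 + 112))**2 = (4/113)**2 = 16/12769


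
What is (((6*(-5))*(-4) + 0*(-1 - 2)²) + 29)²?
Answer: 22201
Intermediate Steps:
(((6*(-5))*(-4) + 0*(-1 - 2)²) + 29)² = ((-30*(-4) + 0*(-3)²) + 29)² = ((120 + 0*9) + 29)² = ((120 + 0) + 29)² = (120 + 29)² = 149² = 22201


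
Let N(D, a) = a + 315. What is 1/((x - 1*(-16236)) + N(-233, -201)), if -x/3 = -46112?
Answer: 1/154686 ≈ 6.4647e-6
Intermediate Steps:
x = 138336 (x = -3*(-46112) = 138336)
N(D, a) = 315 + a
1/((x - 1*(-16236)) + N(-233, -201)) = 1/((138336 - 1*(-16236)) + (315 - 201)) = 1/((138336 + 16236) + 114) = 1/(154572 + 114) = 1/154686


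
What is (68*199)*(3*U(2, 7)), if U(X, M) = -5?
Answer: -202980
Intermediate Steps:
(68*199)*(3*U(2, 7)) = (68*199)*(3*(-5)) = 13532*(-15) = -202980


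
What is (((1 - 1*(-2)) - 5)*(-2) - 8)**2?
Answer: 16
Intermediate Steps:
(((1 - 1*(-2)) - 5)*(-2) - 8)**2 = (((1 + 2) - 5)*(-2) - 8)**2 = ((3 - 5)*(-2) - 8)**2 = (-2*(-2) - 8)**2 = (4 - 8)**2 = (-4)**2 = 16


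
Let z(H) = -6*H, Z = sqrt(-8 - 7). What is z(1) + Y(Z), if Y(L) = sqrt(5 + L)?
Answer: -6 + sqrt(5 + I*sqrt(15)) ≈ -3.6204 + 0.8138*I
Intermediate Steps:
Z = I*sqrt(15) (Z = sqrt(-15) = I*sqrt(15) ≈ 3.873*I)
z(1) + Y(Z) = -6*1 + sqrt(5 + I*sqrt(15)) = -6 + sqrt(5 + I*sqrt(15))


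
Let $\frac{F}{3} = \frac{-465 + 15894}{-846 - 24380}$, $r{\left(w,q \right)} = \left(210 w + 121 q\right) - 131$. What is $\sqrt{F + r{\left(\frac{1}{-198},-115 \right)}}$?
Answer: $\frac{i \sqrt{9735692416443642}}{832458} \approx 118.53 i$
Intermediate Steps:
$r{\left(w,q \right)} = -131 + 121 q + 210 w$ ($r{\left(w,q \right)} = \left(121 q + 210 w\right) - 131 = -131 + 121 q + 210 w$)
$F = - \frac{46287}{25226}$ ($F = 3 \frac{-465 + 15894}{-846 - 24380} = 3 \frac{15429}{-25226} = 3 \cdot 15429 \left(- \frac{1}{25226}\right) = 3 \left(- \frac{15429}{25226}\right) = - \frac{46287}{25226} \approx -1.8349$)
$\sqrt{F + r{\left(\frac{1}{-198},-115 \right)}} = \sqrt{- \frac{46287}{25226} + \left(-131 + 121 \left(-115\right) + \frac{210}{-198}\right)} = \sqrt{- \frac{46287}{25226} - \frac{463553}{33}} = \sqrt{- \frac{11695115449}{832458}} = \frac{i \sqrt{9735692416443642}}{832458}$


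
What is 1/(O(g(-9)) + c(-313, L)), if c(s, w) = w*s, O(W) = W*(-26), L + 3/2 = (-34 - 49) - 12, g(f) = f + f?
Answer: 2/61345 ≈ 3.2603e-5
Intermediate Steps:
g(f) = 2*f
L = -193/2 (L = -3/2 + ((-34 - 49) - 12) = -3/2 + (-83 - 12) = -3/2 - 95 = -193/2 ≈ -96.500)
O(W) = -26*W
c(s, w) = s*w
1/(O(g(-9)) + c(-313, L)) = 1/(-52*(-9) - 313*(-193/2)) = 1/(-26*(-18) + 60409/2) = 1/(468 + 60409/2) = 1/(61345/2) = 2/61345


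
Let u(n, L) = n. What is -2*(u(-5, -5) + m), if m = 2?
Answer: 6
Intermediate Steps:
-2*(u(-5, -5) + m) = -2*(-5 + 2) = -2*(-3) = 6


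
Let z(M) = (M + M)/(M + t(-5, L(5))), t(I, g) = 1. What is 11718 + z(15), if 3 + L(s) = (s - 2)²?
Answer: 93759/8 ≈ 11720.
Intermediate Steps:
L(s) = -3 + (-2 + s)² (L(s) = -3 + (s - 2)² = -3 + (-2 + s)²)
z(M) = 2*M/(1 + M) (z(M) = (M + M)/(M + 1) = (2*M)/(1 + M) = 2*M/(1 + M))
11718 + z(15) = 11718 + 2*15/(1 + 15) = 11718 + 2*15/16 = 11718 + 2*15*(1/16) = 11718 + 15/8 = 93759/8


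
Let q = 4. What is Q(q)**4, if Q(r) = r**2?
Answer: 65536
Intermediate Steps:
Q(q)**4 = (4**2)**4 = 16**4 = 65536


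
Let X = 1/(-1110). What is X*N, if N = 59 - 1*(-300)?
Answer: -359/1110 ≈ -0.32342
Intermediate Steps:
N = 359 (N = 59 + 300 = 359)
X = -1/1110 ≈ -0.00090090
X*N = -1/1110*359 = -359/1110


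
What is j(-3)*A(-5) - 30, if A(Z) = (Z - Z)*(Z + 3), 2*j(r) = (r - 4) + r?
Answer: -30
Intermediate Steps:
j(r) = -2 + r (j(r) = ((r - 4) + r)/2 = ((-4 + r) + r)/2 = (-4 + 2*r)/2 = -2 + r)
A(Z) = 0 (A(Z) = 0*(3 + Z) = 0)
j(-3)*A(-5) - 30 = (-2 - 3)*0 - 30 = -5*0 - 30 = 0 - 30 = -30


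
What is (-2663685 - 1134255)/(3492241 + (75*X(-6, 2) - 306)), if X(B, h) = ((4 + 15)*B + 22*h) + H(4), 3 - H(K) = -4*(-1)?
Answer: -379794/348661 ≈ -1.0893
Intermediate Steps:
H(K) = -1 (H(K) = 3 - (-4)*(-1) = 3 - 1*4 = 3 - 4 = -1)
X(B, h) = -1 + 19*B + 22*h (X(B, h) = ((4 + 15)*B + 22*h) - 1 = (19*B + 22*h) - 1 = -1 + 19*B + 22*h)
(-2663685 - 1134255)/(3492241 + (75*X(-6, 2) - 306)) = (-2663685 - 1134255)/(3492241 + (75*(-1 + 19*(-6) + 22*2) - 306)) = -3797940/(3492241 + (75*(-1 - 114 + 44) - 306)) = -3797940/(3492241 + (75*(-71) - 306)) = -3797940/(3492241 + (-5325 - 306)) = -3797940/(3492241 - 5631) = -3797940/3486610 = -3797940*1/3486610 = -379794/348661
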